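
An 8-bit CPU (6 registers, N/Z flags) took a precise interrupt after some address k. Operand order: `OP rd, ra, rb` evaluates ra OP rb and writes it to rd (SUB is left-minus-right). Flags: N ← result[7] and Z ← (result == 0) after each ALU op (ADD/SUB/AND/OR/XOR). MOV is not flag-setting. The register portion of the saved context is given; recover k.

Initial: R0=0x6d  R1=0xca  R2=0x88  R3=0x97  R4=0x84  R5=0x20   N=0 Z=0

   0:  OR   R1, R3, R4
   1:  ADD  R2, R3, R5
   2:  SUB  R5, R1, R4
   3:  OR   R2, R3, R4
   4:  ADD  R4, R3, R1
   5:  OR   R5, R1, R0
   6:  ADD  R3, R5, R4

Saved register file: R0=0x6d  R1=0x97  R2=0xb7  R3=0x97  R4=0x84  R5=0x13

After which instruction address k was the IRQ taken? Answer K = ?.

K = 2

after  0: R0=0x6d R1=0x97 R2=0x88 R3=0x97 R4=0x84 R5=0x20  N=1 Z=0
after  1: R0=0x6d R1=0x97 R2=0xb7 R3=0x97 R4=0x84 R5=0x20  N=1 Z=0
after  2: R0=0x6d R1=0x97 R2=0xb7 R3=0x97 R4=0x84 R5=0x13  N=0 Z=0
-- IRQ taken; context saved, return-PC = 3 --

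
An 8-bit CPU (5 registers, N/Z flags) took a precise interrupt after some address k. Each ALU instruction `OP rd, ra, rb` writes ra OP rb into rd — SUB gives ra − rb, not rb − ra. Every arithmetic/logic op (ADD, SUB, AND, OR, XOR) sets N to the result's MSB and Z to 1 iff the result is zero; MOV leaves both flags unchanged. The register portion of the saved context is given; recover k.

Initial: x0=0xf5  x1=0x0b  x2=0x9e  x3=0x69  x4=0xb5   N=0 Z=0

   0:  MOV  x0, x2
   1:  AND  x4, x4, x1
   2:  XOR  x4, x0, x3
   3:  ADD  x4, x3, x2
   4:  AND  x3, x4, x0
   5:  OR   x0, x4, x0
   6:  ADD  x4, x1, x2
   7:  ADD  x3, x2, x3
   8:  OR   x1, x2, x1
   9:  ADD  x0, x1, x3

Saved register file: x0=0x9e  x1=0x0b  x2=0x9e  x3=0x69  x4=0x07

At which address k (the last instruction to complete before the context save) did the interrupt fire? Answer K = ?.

after  0: x0=0x9e x1=0x0b x2=0x9e x3=0x69 x4=0xb5  N=0 Z=0
after  1: x0=0x9e x1=0x0b x2=0x9e x3=0x69 x4=0x01  N=0 Z=0
after  2: x0=0x9e x1=0x0b x2=0x9e x3=0x69 x4=0xf7  N=1 Z=0
after  3: x0=0x9e x1=0x0b x2=0x9e x3=0x69 x4=0x07  N=0 Z=0
-- IRQ taken; context saved, return-PC = 4 --

K = 3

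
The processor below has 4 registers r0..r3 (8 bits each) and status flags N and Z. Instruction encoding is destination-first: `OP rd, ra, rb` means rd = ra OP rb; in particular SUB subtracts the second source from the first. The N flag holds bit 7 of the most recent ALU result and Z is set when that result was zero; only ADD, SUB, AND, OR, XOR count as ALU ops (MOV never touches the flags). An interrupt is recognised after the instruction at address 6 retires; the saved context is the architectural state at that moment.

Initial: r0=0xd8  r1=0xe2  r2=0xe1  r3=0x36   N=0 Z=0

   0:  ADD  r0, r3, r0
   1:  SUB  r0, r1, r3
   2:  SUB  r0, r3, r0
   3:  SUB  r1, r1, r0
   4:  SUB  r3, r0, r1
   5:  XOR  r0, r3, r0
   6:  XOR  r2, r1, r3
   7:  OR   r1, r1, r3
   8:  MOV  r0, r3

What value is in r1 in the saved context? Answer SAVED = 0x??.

after  0: r0=0x0e r1=0xe2 r2=0xe1 r3=0x36  N=0 Z=0
after  1: r0=0xac r1=0xe2 r2=0xe1 r3=0x36  N=1 Z=0
after  2: r0=0x8a r1=0xe2 r2=0xe1 r3=0x36  N=1 Z=0
after  3: r0=0x8a r1=0x58 r2=0xe1 r3=0x36  N=0 Z=0
after  4: r0=0x8a r1=0x58 r2=0xe1 r3=0x32  N=0 Z=0
after  5: r0=0xb8 r1=0x58 r2=0xe1 r3=0x32  N=1 Z=0
after  6: r0=0xb8 r1=0x58 r2=0x6a r3=0x32  N=0 Z=0
-- IRQ taken; context saved, return-PC = 7 --

SAVED = 0x58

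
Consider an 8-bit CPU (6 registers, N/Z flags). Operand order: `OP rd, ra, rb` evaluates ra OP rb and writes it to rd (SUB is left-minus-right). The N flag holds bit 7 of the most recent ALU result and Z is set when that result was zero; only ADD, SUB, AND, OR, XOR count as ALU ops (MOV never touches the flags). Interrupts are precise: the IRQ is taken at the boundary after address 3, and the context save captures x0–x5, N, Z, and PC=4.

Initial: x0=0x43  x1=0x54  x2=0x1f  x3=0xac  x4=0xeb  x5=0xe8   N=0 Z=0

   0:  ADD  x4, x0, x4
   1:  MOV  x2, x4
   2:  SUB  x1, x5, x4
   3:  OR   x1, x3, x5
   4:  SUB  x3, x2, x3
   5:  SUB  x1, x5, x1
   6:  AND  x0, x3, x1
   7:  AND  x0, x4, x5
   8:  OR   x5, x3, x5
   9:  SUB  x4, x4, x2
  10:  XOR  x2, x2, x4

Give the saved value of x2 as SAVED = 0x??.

SAVED = 0x2e

after  0: x0=0x43 x1=0x54 x2=0x1f x3=0xac x4=0x2e x5=0xe8  N=0 Z=0
after  1: x0=0x43 x1=0x54 x2=0x2e x3=0xac x4=0x2e x5=0xe8  N=0 Z=0
after  2: x0=0x43 x1=0xba x2=0x2e x3=0xac x4=0x2e x5=0xe8  N=1 Z=0
after  3: x0=0x43 x1=0xec x2=0x2e x3=0xac x4=0x2e x5=0xe8  N=1 Z=0
-- IRQ taken; context saved, return-PC = 4 --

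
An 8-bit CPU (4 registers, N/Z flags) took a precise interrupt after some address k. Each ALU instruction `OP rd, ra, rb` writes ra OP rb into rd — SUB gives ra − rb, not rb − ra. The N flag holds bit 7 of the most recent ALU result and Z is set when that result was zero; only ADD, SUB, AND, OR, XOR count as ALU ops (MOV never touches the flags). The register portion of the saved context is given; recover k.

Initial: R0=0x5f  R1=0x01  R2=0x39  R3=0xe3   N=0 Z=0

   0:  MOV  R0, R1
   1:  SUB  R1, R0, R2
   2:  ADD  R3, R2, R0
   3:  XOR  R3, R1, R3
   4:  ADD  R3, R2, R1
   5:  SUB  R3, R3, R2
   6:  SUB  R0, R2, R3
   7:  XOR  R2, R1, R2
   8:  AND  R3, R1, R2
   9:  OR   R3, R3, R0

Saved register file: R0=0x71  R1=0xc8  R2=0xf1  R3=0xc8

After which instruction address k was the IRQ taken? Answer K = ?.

after  0: R0=0x01 R1=0x01 R2=0x39 R3=0xe3  N=0 Z=0
after  1: R0=0x01 R1=0xc8 R2=0x39 R3=0xe3  N=1 Z=0
after  2: R0=0x01 R1=0xc8 R2=0x39 R3=0x3a  N=0 Z=0
after  3: R0=0x01 R1=0xc8 R2=0x39 R3=0xf2  N=1 Z=0
after  4: R0=0x01 R1=0xc8 R2=0x39 R3=0x01  N=0 Z=0
after  5: R0=0x01 R1=0xc8 R2=0x39 R3=0xc8  N=1 Z=0
after  6: R0=0x71 R1=0xc8 R2=0x39 R3=0xc8  N=0 Z=0
after  7: R0=0x71 R1=0xc8 R2=0xf1 R3=0xc8  N=1 Z=0
-- IRQ taken; context saved, return-PC = 8 --

K = 7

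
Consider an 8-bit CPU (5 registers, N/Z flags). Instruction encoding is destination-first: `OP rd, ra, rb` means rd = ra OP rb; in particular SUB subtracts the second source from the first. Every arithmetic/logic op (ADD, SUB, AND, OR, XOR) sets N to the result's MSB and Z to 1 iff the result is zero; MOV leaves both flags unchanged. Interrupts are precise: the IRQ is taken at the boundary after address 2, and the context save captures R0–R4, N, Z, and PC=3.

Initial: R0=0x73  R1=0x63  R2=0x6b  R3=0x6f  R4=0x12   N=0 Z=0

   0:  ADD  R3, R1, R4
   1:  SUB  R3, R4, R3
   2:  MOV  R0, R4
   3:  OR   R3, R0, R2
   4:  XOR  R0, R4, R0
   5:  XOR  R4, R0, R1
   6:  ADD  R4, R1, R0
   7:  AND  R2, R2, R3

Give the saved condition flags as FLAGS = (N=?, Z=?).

FLAGS = (N=1, Z=0)

after  0: R0=0x73 R1=0x63 R2=0x6b R3=0x75 R4=0x12  N=0 Z=0
after  1: R0=0x73 R1=0x63 R2=0x6b R3=0x9d R4=0x12  N=1 Z=0
after  2: R0=0x12 R1=0x63 R2=0x6b R3=0x9d R4=0x12  N=1 Z=0
-- IRQ taken; context saved, return-PC = 3 --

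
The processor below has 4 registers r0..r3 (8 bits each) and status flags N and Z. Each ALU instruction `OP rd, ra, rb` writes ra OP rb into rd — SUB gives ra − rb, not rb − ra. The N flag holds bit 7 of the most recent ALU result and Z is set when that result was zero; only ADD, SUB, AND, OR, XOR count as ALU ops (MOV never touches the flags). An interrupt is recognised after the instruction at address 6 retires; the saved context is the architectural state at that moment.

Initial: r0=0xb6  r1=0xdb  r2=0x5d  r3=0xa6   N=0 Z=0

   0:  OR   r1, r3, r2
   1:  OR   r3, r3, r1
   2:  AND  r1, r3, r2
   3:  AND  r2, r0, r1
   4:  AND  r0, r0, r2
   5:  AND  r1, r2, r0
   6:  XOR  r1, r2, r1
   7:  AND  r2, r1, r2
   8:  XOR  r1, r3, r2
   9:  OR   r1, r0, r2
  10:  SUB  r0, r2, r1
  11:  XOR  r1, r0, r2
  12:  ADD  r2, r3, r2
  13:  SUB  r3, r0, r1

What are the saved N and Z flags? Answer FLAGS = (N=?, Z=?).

after  0: r0=0xb6 r1=0xff r2=0x5d r3=0xa6  N=1 Z=0
after  1: r0=0xb6 r1=0xff r2=0x5d r3=0xff  N=1 Z=0
after  2: r0=0xb6 r1=0x5d r2=0x5d r3=0xff  N=0 Z=0
after  3: r0=0xb6 r1=0x5d r2=0x14 r3=0xff  N=0 Z=0
after  4: r0=0x14 r1=0x5d r2=0x14 r3=0xff  N=0 Z=0
after  5: r0=0x14 r1=0x14 r2=0x14 r3=0xff  N=0 Z=0
after  6: r0=0x14 r1=0x00 r2=0x14 r3=0xff  N=0 Z=1
-- IRQ taken; context saved, return-PC = 7 --

FLAGS = (N=0, Z=1)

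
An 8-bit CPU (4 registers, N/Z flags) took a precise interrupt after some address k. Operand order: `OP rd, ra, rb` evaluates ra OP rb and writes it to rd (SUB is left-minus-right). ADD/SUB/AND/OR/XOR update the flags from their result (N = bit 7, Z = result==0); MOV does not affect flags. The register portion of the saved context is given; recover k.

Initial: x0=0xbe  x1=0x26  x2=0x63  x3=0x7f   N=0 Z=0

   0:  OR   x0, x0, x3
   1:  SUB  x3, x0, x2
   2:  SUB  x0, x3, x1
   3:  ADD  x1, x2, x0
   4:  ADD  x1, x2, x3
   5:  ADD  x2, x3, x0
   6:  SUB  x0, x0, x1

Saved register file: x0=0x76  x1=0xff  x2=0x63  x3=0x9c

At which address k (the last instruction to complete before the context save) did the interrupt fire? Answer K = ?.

after  0: x0=0xff x1=0x26 x2=0x63 x3=0x7f  N=1 Z=0
after  1: x0=0xff x1=0x26 x2=0x63 x3=0x9c  N=1 Z=0
after  2: x0=0x76 x1=0x26 x2=0x63 x3=0x9c  N=0 Z=0
after  3: x0=0x76 x1=0xd9 x2=0x63 x3=0x9c  N=1 Z=0
after  4: x0=0x76 x1=0xff x2=0x63 x3=0x9c  N=1 Z=0
-- IRQ taken; context saved, return-PC = 5 --

K = 4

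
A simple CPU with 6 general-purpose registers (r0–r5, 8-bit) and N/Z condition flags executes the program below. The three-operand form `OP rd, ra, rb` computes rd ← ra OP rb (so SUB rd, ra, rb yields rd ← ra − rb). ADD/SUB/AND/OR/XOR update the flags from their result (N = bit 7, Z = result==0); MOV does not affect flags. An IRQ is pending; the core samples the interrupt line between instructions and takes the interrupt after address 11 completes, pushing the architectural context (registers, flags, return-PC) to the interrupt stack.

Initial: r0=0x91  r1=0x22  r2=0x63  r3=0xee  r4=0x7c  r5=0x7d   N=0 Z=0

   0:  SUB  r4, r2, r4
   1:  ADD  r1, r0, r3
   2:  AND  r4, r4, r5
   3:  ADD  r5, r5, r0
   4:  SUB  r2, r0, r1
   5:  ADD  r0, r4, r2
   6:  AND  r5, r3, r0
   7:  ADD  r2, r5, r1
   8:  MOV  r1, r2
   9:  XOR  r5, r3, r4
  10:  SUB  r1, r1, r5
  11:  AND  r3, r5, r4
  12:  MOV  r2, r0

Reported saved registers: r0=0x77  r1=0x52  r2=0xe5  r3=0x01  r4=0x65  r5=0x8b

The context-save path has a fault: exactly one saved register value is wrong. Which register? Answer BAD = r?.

after  0: r0=0x91 r1=0x22 r2=0x63 r3=0xee r4=0xe7 r5=0x7d  N=1 Z=0
after  1: r0=0x91 r1=0x7f r2=0x63 r3=0xee r4=0xe7 r5=0x7d  N=0 Z=0
after  2: r0=0x91 r1=0x7f r2=0x63 r3=0xee r4=0x65 r5=0x7d  N=0 Z=0
after  3: r0=0x91 r1=0x7f r2=0x63 r3=0xee r4=0x65 r5=0x0e  N=0 Z=0
after  4: r0=0x91 r1=0x7f r2=0x12 r3=0xee r4=0x65 r5=0x0e  N=0 Z=0
after  5: r0=0x77 r1=0x7f r2=0x12 r3=0xee r4=0x65 r5=0x0e  N=0 Z=0
after  6: r0=0x77 r1=0x7f r2=0x12 r3=0xee r4=0x65 r5=0x66  N=0 Z=0
after  7: r0=0x77 r1=0x7f r2=0xe5 r3=0xee r4=0x65 r5=0x66  N=1 Z=0
after  8: r0=0x77 r1=0xe5 r2=0xe5 r3=0xee r4=0x65 r5=0x66  N=1 Z=0
after  9: r0=0x77 r1=0xe5 r2=0xe5 r3=0xee r4=0x65 r5=0x8b  N=1 Z=0
after 10: r0=0x77 r1=0x5a r2=0xe5 r3=0xee r4=0x65 r5=0x8b  N=0 Z=0
after 11: r0=0x77 r1=0x5a r2=0xe5 r3=0x01 r4=0x65 r5=0x8b  N=0 Z=0
-- IRQ taken; context saved, return-PC = 12 --
mismatch: r1: reported 0x52 vs actual 0x5a

BAD = r1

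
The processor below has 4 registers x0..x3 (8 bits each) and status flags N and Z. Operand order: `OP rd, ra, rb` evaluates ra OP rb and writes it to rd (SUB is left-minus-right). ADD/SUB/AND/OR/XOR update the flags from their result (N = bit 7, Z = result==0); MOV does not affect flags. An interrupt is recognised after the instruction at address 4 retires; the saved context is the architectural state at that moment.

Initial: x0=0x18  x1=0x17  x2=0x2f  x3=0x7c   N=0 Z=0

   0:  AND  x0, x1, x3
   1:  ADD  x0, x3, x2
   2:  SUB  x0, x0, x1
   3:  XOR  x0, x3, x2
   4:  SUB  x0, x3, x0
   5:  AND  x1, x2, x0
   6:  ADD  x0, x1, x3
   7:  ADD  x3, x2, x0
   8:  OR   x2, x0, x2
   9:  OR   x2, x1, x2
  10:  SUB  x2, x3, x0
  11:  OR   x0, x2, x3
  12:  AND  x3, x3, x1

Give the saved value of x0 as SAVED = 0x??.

SAVED = 0x29

after  0: x0=0x14 x1=0x17 x2=0x2f x3=0x7c  N=0 Z=0
after  1: x0=0xab x1=0x17 x2=0x2f x3=0x7c  N=1 Z=0
after  2: x0=0x94 x1=0x17 x2=0x2f x3=0x7c  N=1 Z=0
after  3: x0=0x53 x1=0x17 x2=0x2f x3=0x7c  N=0 Z=0
after  4: x0=0x29 x1=0x17 x2=0x2f x3=0x7c  N=0 Z=0
-- IRQ taken; context saved, return-PC = 5 --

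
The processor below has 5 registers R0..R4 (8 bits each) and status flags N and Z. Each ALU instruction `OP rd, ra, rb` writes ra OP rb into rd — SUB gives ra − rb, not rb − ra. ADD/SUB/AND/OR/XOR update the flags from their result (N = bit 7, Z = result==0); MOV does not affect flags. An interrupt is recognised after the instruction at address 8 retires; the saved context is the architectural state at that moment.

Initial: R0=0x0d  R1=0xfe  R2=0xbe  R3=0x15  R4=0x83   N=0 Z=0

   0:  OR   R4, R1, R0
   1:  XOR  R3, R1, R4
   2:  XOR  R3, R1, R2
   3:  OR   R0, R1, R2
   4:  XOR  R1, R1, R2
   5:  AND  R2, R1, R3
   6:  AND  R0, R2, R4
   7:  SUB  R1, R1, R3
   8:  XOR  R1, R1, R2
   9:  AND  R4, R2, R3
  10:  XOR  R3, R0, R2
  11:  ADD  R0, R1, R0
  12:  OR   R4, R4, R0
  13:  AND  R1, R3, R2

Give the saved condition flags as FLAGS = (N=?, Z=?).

after  0: R0=0x0d R1=0xfe R2=0xbe R3=0x15 R4=0xff  N=1 Z=0
after  1: R0=0x0d R1=0xfe R2=0xbe R3=0x01 R4=0xff  N=0 Z=0
after  2: R0=0x0d R1=0xfe R2=0xbe R3=0x40 R4=0xff  N=0 Z=0
after  3: R0=0xfe R1=0xfe R2=0xbe R3=0x40 R4=0xff  N=1 Z=0
after  4: R0=0xfe R1=0x40 R2=0xbe R3=0x40 R4=0xff  N=0 Z=0
after  5: R0=0xfe R1=0x40 R2=0x40 R3=0x40 R4=0xff  N=0 Z=0
after  6: R0=0x40 R1=0x40 R2=0x40 R3=0x40 R4=0xff  N=0 Z=0
after  7: R0=0x40 R1=0x00 R2=0x40 R3=0x40 R4=0xff  N=0 Z=1
after  8: R0=0x40 R1=0x40 R2=0x40 R3=0x40 R4=0xff  N=0 Z=0
-- IRQ taken; context saved, return-PC = 9 --

FLAGS = (N=0, Z=0)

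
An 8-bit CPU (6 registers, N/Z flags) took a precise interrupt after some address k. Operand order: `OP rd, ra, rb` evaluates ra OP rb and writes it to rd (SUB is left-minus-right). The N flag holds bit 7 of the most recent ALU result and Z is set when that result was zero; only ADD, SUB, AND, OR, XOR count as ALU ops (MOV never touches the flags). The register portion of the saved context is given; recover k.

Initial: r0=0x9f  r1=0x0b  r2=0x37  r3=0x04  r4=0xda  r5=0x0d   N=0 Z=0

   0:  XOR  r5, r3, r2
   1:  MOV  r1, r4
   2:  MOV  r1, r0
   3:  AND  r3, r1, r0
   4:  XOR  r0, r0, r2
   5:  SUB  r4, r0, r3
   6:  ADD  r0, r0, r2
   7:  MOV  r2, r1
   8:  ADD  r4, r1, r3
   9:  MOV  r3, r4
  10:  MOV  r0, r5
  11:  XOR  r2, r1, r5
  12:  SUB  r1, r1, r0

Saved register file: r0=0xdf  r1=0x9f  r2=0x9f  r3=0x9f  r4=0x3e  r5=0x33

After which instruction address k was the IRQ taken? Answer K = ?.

after  0: r0=0x9f r1=0x0b r2=0x37 r3=0x04 r4=0xda r5=0x33  N=0 Z=0
after  1: r0=0x9f r1=0xda r2=0x37 r3=0x04 r4=0xda r5=0x33  N=0 Z=0
after  2: r0=0x9f r1=0x9f r2=0x37 r3=0x04 r4=0xda r5=0x33  N=0 Z=0
after  3: r0=0x9f r1=0x9f r2=0x37 r3=0x9f r4=0xda r5=0x33  N=1 Z=0
after  4: r0=0xa8 r1=0x9f r2=0x37 r3=0x9f r4=0xda r5=0x33  N=1 Z=0
after  5: r0=0xa8 r1=0x9f r2=0x37 r3=0x9f r4=0x09 r5=0x33  N=0 Z=0
after  6: r0=0xdf r1=0x9f r2=0x37 r3=0x9f r4=0x09 r5=0x33  N=1 Z=0
after  7: r0=0xdf r1=0x9f r2=0x9f r3=0x9f r4=0x09 r5=0x33  N=1 Z=0
after  8: r0=0xdf r1=0x9f r2=0x9f r3=0x9f r4=0x3e r5=0x33  N=0 Z=0
-- IRQ taken; context saved, return-PC = 9 --

K = 8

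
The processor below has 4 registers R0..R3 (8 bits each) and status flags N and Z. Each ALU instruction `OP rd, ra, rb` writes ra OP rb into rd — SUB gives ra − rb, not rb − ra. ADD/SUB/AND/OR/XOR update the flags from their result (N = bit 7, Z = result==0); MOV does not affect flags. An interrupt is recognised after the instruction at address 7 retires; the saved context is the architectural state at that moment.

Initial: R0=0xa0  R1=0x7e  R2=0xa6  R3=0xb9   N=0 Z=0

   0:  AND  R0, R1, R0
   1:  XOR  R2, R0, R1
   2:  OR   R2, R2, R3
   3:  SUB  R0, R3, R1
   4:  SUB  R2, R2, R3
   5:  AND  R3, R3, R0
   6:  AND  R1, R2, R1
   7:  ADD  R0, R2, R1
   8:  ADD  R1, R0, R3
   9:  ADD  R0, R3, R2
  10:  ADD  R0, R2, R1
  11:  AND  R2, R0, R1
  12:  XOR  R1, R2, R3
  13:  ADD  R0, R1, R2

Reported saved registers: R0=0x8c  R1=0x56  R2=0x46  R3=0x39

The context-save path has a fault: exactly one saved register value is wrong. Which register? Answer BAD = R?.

BAD = R1

after  0: R0=0x20 R1=0x7e R2=0xa6 R3=0xb9  N=0 Z=0
after  1: R0=0x20 R1=0x7e R2=0x5e R3=0xb9  N=0 Z=0
after  2: R0=0x20 R1=0x7e R2=0xff R3=0xb9  N=1 Z=0
after  3: R0=0x3b R1=0x7e R2=0xff R3=0xb9  N=0 Z=0
after  4: R0=0x3b R1=0x7e R2=0x46 R3=0xb9  N=0 Z=0
after  5: R0=0x3b R1=0x7e R2=0x46 R3=0x39  N=0 Z=0
after  6: R0=0x3b R1=0x46 R2=0x46 R3=0x39  N=0 Z=0
after  7: R0=0x8c R1=0x46 R2=0x46 R3=0x39  N=1 Z=0
-- IRQ taken; context saved, return-PC = 8 --
mismatch: R1: reported 0x56 vs actual 0x46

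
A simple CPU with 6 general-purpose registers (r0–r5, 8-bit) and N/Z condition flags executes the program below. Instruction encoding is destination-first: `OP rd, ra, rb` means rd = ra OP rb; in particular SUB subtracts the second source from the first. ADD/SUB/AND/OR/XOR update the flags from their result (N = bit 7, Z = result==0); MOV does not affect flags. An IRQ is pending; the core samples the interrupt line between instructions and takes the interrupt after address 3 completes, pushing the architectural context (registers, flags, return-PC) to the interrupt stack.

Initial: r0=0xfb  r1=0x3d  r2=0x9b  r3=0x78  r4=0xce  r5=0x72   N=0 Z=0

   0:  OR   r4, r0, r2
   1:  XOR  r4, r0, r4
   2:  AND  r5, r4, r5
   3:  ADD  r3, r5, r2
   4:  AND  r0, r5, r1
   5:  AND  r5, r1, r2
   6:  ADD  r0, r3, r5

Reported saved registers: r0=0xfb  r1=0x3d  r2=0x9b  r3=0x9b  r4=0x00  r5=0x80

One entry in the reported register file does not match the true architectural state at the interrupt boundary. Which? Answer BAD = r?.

after  0: r0=0xfb r1=0x3d r2=0x9b r3=0x78 r4=0xfb r5=0x72  N=1 Z=0
after  1: r0=0xfb r1=0x3d r2=0x9b r3=0x78 r4=0x00 r5=0x72  N=0 Z=1
after  2: r0=0xfb r1=0x3d r2=0x9b r3=0x78 r4=0x00 r5=0x00  N=0 Z=1
after  3: r0=0xfb r1=0x3d r2=0x9b r3=0x9b r4=0x00 r5=0x00  N=1 Z=0
-- IRQ taken; context saved, return-PC = 4 --
mismatch: r5: reported 0x80 vs actual 0x00

BAD = r5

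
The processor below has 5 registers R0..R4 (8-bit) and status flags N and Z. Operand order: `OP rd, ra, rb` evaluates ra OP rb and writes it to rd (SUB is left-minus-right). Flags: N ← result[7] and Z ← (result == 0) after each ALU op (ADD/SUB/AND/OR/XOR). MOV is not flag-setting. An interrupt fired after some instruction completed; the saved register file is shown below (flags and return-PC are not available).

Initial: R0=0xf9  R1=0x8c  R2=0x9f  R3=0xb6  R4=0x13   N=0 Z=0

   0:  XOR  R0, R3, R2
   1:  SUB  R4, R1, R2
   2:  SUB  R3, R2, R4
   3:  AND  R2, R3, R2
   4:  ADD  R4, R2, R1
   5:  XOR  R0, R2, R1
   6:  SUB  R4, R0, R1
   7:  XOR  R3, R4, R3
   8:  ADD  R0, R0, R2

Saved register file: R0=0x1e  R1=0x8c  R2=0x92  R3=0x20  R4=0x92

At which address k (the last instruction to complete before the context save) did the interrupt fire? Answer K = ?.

after  0: R0=0x29 R1=0x8c R2=0x9f R3=0xb6 R4=0x13  N=0 Z=0
after  1: R0=0x29 R1=0x8c R2=0x9f R3=0xb6 R4=0xed  N=1 Z=0
after  2: R0=0x29 R1=0x8c R2=0x9f R3=0xb2 R4=0xed  N=1 Z=0
after  3: R0=0x29 R1=0x8c R2=0x92 R3=0xb2 R4=0xed  N=1 Z=0
after  4: R0=0x29 R1=0x8c R2=0x92 R3=0xb2 R4=0x1e  N=0 Z=0
after  5: R0=0x1e R1=0x8c R2=0x92 R3=0xb2 R4=0x1e  N=0 Z=0
after  6: R0=0x1e R1=0x8c R2=0x92 R3=0xb2 R4=0x92  N=1 Z=0
after  7: R0=0x1e R1=0x8c R2=0x92 R3=0x20 R4=0x92  N=0 Z=0
-- IRQ taken; context saved, return-PC = 8 --

K = 7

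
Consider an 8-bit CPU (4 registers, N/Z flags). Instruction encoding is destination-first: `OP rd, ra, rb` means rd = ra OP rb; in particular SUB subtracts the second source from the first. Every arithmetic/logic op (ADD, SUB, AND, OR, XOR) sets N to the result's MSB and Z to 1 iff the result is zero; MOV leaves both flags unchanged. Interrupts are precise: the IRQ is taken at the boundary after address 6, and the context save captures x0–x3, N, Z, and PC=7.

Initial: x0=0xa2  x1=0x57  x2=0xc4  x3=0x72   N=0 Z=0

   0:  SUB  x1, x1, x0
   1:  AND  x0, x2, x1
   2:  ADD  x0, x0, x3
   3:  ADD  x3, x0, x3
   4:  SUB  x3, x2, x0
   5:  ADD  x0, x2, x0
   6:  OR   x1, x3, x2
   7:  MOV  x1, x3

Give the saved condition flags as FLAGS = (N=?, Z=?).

FLAGS = (N=1, Z=0)

after  0: x0=0xa2 x1=0xb5 x2=0xc4 x3=0x72  N=1 Z=0
after  1: x0=0x84 x1=0xb5 x2=0xc4 x3=0x72  N=1 Z=0
after  2: x0=0xf6 x1=0xb5 x2=0xc4 x3=0x72  N=1 Z=0
after  3: x0=0xf6 x1=0xb5 x2=0xc4 x3=0x68  N=0 Z=0
after  4: x0=0xf6 x1=0xb5 x2=0xc4 x3=0xce  N=1 Z=0
after  5: x0=0xba x1=0xb5 x2=0xc4 x3=0xce  N=1 Z=0
after  6: x0=0xba x1=0xce x2=0xc4 x3=0xce  N=1 Z=0
-- IRQ taken; context saved, return-PC = 7 --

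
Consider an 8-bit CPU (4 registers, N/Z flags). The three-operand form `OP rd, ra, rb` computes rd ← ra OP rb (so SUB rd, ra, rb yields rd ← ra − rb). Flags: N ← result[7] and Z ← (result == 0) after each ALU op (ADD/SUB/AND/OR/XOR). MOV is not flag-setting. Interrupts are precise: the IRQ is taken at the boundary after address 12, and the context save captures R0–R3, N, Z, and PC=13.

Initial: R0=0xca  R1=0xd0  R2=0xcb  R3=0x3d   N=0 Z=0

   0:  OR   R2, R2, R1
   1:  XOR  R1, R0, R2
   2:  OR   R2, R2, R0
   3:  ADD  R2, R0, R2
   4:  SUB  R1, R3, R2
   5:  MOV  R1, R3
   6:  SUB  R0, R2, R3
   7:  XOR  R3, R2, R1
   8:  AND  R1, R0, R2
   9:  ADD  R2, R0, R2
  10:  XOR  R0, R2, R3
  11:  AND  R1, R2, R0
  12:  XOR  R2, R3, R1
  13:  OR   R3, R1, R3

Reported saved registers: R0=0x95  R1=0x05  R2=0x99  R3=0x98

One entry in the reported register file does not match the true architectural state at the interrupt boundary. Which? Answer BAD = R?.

BAD = R2

after  0: R0=0xca R1=0xd0 R2=0xdb R3=0x3d  N=1 Z=0
after  1: R0=0xca R1=0x11 R2=0xdb R3=0x3d  N=0 Z=0
after  2: R0=0xca R1=0x11 R2=0xdb R3=0x3d  N=1 Z=0
after  3: R0=0xca R1=0x11 R2=0xa5 R3=0x3d  N=1 Z=0
after  4: R0=0xca R1=0x98 R2=0xa5 R3=0x3d  N=1 Z=0
after  5: R0=0xca R1=0x3d R2=0xa5 R3=0x3d  N=1 Z=0
after  6: R0=0x68 R1=0x3d R2=0xa5 R3=0x3d  N=0 Z=0
after  7: R0=0x68 R1=0x3d R2=0xa5 R3=0x98  N=1 Z=0
after  8: R0=0x68 R1=0x20 R2=0xa5 R3=0x98  N=0 Z=0
after  9: R0=0x68 R1=0x20 R2=0x0d R3=0x98  N=0 Z=0
after 10: R0=0x95 R1=0x20 R2=0x0d R3=0x98  N=1 Z=0
after 11: R0=0x95 R1=0x05 R2=0x0d R3=0x98  N=0 Z=0
after 12: R0=0x95 R1=0x05 R2=0x9d R3=0x98  N=1 Z=0
-- IRQ taken; context saved, return-PC = 13 --
mismatch: R2: reported 0x99 vs actual 0x9d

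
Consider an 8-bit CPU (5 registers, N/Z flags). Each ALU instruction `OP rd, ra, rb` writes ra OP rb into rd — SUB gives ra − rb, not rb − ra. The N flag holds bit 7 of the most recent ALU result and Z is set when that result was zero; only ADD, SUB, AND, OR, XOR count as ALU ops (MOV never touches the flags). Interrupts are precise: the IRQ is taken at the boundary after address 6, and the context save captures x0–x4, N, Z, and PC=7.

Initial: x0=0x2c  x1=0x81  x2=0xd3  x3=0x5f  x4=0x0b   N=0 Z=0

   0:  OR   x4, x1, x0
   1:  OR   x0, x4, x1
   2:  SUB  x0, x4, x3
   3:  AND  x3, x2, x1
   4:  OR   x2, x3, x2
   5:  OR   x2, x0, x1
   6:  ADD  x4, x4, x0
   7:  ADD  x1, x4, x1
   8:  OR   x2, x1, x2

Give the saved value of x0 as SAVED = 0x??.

after  0: x0=0x2c x1=0x81 x2=0xd3 x3=0x5f x4=0xad  N=1 Z=0
after  1: x0=0xad x1=0x81 x2=0xd3 x3=0x5f x4=0xad  N=1 Z=0
after  2: x0=0x4e x1=0x81 x2=0xd3 x3=0x5f x4=0xad  N=0 Z=0
after  3: x0=0x4e x1=0x81 x2=0xd3 x3=0x81 x4=0xad  N=1 Z=0
after  4: x0=0x4e x1=0x81 x2=0xd3 x3=0x81 x4=0xad  N=1 Z=0
after  5: x0=0x4e x1=0x81 x2=0xcf x3=0x81 x4=0xad  N=1 Z=0
after  6: x0=0x4e x1=0x81 x2=0xcf x3=0x81 x4=0xfb  N=1 Z=0
-- IRQ taken; context saved, return-PC = 7 --

SAVED = 0x4e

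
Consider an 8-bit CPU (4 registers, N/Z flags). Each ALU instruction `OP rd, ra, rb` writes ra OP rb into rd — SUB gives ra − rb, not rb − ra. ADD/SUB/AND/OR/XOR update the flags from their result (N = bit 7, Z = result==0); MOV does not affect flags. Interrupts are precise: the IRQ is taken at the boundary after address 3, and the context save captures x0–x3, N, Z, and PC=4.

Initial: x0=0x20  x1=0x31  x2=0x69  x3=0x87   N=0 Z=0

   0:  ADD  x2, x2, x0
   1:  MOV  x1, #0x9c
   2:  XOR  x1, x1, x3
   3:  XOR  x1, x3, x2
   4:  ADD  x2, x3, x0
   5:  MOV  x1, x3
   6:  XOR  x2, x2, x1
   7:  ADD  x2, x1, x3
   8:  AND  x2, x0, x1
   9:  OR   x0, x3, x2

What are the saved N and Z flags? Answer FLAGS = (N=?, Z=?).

after  0: x0=0x20 x1=0x31 x2=0x89 x3=0x87  N=1 Z=0
after  1: x0=0x20 x1=0x9c x2=0x89 x3=0x87  N=1 Z=0
after  2: x0=0x20 x1=0x1b x2=0x89 x3=0x87  N=0 Z=0
after  3: x0=0x20 x1=0x0e x2=0x89 x3=0x87  N=0 Z=0
-- IRQ taken; context saved, return-PC = 4 --

FLAGS = (N=0, Z=0)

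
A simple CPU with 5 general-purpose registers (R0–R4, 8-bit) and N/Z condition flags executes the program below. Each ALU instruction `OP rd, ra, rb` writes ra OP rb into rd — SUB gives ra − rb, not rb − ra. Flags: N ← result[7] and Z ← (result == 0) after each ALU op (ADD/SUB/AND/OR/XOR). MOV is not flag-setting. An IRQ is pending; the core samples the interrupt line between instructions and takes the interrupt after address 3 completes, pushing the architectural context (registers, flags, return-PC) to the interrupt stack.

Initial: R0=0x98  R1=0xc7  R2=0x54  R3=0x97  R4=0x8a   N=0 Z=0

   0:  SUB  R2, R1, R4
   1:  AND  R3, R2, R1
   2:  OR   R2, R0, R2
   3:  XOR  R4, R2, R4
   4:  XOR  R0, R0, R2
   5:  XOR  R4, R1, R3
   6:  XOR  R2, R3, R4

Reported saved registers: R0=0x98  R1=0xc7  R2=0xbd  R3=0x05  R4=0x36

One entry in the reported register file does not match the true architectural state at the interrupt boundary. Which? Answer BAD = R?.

BAD = R4

after  0: R0=0x98 R1=0xc7 R2=0x3d R3=0x97 R4=0x8a  N=0 Z=0
after  1: R0=0x98 R1=0xc7 R2=0x3d R3=0x05 R4=0x8a  N=0 Z=0
after  2: R0=0x98 R1=0xc7 R2=0xbd R3=0x05 R4=0x8a  N=1 Z=0
after  3: R0=0x98 R1=0xc7 R2=0xbd R3=0x05 R4=0x37  N=0 Z=0
-- IRQ taken; context saved, return-PC = 4 --
mismatch: R4: reported 0x36 vs actual 0x37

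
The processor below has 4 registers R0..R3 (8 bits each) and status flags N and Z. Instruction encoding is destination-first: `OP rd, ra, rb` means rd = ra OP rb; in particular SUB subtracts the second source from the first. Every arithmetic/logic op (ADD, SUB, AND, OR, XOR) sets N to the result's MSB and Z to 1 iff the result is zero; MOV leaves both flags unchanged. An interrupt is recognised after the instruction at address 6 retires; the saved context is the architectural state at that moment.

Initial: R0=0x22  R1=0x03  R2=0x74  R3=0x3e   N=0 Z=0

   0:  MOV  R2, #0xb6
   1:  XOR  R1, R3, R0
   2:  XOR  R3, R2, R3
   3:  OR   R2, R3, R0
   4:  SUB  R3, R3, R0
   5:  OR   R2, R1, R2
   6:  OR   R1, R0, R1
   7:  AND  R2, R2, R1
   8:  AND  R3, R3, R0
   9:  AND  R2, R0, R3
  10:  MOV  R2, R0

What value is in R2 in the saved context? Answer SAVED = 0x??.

after  0: R0=0x22 R1=0x03 R2=0xb6 R3=0x3e  N=0 Z=0
after  1: R0=0x22 R1=0x1c R2=0xb6 R3=0x3e  N=0 Z=0
after  2: R0=0x22 R1=0x1c R2=0xb6 R3=0x88  N=1 Z=0
after  3: R0=0x22 R1=0x1c R2=0xaa R3=0x88  N=1 Z=0
after  4: R0=0x22 R1=0x1c R2=0xaa R3=0x66  N=0 Z=0
after  5: R0=0x22 R1=0x1c R2=0xbe R3=0x66  N=1 Z=0
after  6: R0=0x22 R1=0x3e R2=0xbe R3=0x66  N=0 Z=0
-- IRQ taken; context saved, return-PC = 7 --

SAVED = 0xbe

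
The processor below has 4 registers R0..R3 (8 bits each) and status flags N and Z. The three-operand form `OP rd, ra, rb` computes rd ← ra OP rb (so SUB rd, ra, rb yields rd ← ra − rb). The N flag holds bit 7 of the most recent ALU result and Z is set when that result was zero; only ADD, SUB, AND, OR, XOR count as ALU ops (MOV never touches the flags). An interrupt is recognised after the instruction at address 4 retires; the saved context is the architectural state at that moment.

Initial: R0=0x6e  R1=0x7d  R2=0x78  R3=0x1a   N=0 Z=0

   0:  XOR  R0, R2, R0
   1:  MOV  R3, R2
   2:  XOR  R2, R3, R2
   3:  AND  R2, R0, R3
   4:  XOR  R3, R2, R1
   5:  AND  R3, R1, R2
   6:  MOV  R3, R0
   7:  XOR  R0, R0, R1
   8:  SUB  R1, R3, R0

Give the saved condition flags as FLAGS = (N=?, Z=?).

FLAGS = (N=0, Z=0)

after  0: R0=0x16 R1=0x7d R2=0x78 R3=0x1a  N=0 Z=0
after  1: R0=0x16 R1=0x7d R2=0x78 R3=0x78  N=0 Z=0
after  2: R0=0x16 R1=0x7d R2=0x00 R3=0x78  N=0 Z=1
after  3: R0=0x16 R1=0x7d R2=0x10 R3=0x78  N=0 Z=0
after  4: R0=0x16 R1=0x7d R2=0x10 R3=0x6d  N=0 Z=0
-- IRQ taken; context saved, return-PC = 5 --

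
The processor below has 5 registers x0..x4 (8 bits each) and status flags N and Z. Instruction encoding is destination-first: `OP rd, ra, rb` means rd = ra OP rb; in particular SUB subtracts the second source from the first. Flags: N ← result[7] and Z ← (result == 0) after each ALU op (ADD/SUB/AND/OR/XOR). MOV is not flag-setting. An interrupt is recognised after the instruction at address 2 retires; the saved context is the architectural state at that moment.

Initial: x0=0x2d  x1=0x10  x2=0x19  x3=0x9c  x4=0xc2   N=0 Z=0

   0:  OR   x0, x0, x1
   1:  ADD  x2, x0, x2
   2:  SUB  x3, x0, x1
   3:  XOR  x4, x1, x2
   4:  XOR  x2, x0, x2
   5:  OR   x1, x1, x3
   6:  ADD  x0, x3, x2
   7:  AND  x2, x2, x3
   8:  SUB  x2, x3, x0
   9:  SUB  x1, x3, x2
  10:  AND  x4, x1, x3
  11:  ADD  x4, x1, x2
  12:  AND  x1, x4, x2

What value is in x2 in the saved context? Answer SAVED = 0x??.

after  0: x0=0x3d x1=0x10 x2=0x19 x3=0x9c x4=0xc2  N=0 Z=0
after  1: x0=0x3d x1=0x10 x2=0x56 x3=0x9c x4=0xc2  N=0 Z=0
after  2: x0=0x3d x1=0x10 x2=0x56 x3=0x2d x4=0xc2  N=0 Z=0
-- IRQ taken; context saved, return-PC = 3 --

SAVED = 0x56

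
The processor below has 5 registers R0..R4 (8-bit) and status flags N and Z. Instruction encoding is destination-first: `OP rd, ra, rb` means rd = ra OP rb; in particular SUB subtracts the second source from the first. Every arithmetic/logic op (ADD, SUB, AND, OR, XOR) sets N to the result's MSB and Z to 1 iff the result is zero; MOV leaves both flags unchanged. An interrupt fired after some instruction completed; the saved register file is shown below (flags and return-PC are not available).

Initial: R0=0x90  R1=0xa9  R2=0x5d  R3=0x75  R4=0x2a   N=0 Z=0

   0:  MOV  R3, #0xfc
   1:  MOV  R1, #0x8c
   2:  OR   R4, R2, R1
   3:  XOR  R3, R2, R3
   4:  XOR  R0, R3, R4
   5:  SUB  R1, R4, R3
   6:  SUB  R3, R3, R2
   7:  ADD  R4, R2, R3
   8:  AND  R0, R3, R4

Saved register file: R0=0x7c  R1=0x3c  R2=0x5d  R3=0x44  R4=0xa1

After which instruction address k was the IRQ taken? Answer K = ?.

after  0: R0=0x90 R1=0xa9 R2=0x5d R3=0xfc R4=0x2a  N=0 Z=0
after  1: R0=0x90 R1=0x8c R2=0x5d R3=0xfc R4=0x2a  N=0 Z=0
after  2: R0=0x90 R1=0x8c R2=0x5d R3=0xfc R4=0xdd  N=1 Z=0
after  3: R0=0x90 R1=0x8c R2=0x5d R3=0xa1 R4=0xdd  N=1 Z=0
after  4: R0=0x7c R1=0x8c R2=0x5d R3=0xa1 R4=0xdd  N=0 Z=0
after  5: R0=0x7c R1=0x3c R2=0x5d R3=0xa1 R4=0xdd  N=0 Z=0
after  6: R0=0x7c R1=0x3c R2=0x5d R3=0x44 R4=0xdd  N=0 Z=0
after  7: R0=0x7c R1=0x3c R2=0x5d R3=0x44 R4=0xa1  N=1 Z=0
-- IRQ taken; context saved, return-PC = 8 --

K = 7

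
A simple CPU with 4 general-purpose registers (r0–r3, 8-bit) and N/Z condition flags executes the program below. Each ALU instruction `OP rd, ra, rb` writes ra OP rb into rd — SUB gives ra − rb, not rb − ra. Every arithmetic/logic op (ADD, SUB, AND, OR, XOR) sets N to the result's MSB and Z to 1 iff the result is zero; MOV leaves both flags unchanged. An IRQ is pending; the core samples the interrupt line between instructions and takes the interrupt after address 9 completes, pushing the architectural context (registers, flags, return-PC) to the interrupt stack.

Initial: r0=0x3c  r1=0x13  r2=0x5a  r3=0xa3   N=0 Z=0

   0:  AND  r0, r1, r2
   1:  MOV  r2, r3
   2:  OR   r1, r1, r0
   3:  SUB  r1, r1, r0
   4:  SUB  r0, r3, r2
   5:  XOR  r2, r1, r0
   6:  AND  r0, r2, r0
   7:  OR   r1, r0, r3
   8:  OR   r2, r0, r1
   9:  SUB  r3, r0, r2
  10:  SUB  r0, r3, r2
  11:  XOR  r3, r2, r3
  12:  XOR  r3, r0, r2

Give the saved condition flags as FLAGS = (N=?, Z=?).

FLAGS = (N=0, Z=0)

after  0: r0=0x12 r1=0x13 r2=0x5a r3=0xa3  N=0 Z=0
after  1: r0=0x12 r1=0x13 r2=0xa3 r3=0xa3  N=0 Z=0
after  2: r0=0x12 r1=0x13 r2=0xa3 r3=0xa3  N=0 Z=0
after  3: r0=0x12 r1=0x01 r2=0xa3 r3=0xa3  N=0 Z=0
after  4: r0=0x00 r1=0x01 r2=0xa3 r3=0xa3  N=0 Z=1
after  5: r0=0x00 r1=0x01 r2=0x01 r3=0xa3  N=0 Z=0
after  6: r0=0x00 r1=0x01 r2=0x01 r3=0xa3  N=0 Z=1
after  7: r0=0x00 r1=0xa3 r2=0x01 r3=0xa3  N=1 Z=0
after  8: r0=0x00 r1=0xa3 r2=0xa3 r3=0xa3  N=1 Z=0
after  9: r0=0x00 r1=0xa3 r2=0xa3 r3=0x5d  N=0 Z=0
-- IRQ taken; context saved, return-PC = 10 --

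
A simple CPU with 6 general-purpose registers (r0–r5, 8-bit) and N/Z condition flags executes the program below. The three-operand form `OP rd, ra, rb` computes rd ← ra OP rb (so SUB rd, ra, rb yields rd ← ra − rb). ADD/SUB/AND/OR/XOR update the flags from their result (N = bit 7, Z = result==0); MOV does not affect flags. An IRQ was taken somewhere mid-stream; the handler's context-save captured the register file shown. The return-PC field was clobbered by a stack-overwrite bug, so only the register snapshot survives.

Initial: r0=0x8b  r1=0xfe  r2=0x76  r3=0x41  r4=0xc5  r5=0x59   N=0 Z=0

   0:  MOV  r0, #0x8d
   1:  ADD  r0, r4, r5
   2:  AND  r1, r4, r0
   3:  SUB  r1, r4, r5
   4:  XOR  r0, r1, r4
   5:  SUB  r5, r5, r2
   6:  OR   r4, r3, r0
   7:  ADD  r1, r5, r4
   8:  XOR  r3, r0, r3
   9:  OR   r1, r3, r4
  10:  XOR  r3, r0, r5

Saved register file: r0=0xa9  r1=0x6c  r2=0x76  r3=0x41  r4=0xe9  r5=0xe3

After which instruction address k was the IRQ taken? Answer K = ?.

K = 6

after  0: r0=0x8d r1=0xfe r2=0x76 r3=0x41 r4=0xc5 r5=0x59  N=0 Z=0
after  1: r0=0x1e r1=0xfe r2=0x76 r3=0x41 r4=0xc5 r5=0x59  N=0 Z=0
after  2: r0=0x1e r1=0x04 r2=0x76 r3=0x41 r4=0xc5 r5=0x59  N=0 Z=0
after  3: r0=0x1e r1=0x6c r2=0x76 r3=0x41 r4=0xc5 r5=0x59  N=0 Z=0
after  4: r0=0xa9 r1=0x6c r2=0x76 r3=0x41 r4=0xc5 r5=0x59  N=1 Z=0
after  5: r0=0xa9 r1=0x6c r2=0x76 r3=0x41 r4=0xc5 r5=0xe3  N=1 Z=0
after  6: r0=0xa9 r1=0x6c r2=0x76 r3=0x41 r4=0xe9 r5=0xe3  N=1 Z=0
-- IRQ taken; context saved, return-PC = 7 --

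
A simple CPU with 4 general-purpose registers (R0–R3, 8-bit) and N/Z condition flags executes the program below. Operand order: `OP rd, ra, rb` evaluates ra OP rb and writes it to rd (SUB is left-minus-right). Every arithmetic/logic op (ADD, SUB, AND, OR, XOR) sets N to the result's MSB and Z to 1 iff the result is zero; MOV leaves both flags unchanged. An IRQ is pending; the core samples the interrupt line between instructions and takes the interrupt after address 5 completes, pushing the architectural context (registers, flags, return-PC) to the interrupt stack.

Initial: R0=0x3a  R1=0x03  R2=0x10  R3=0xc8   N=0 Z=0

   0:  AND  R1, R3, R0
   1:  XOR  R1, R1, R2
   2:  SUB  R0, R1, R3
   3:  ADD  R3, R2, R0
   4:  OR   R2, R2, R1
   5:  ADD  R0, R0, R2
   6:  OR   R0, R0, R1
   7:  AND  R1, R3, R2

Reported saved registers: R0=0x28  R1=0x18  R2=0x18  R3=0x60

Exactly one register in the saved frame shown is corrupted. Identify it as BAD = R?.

after  0: R0=0x3a R1=0x08 R2=0x10 R3=0xc8  N=0 Z=0
after  1: R0=0x3a R1=0x18 R2=0x10 R3=0xc8  N=0 Z=0
after  2: R0=0x50 R1=0x18 R2=0x10 R3=0xc8  N=0 Z=0
after  3: R0=0x50 R1=0x18 R2=0x10 R3=0x60  N=0 Z=0
after  4: R0=0x50 R1=0x18 R2=0x18 R3=0x60  N=0 Z=0
after  5: R0=0x68 R1=0x18 R2=0x18 R3=0x60  N=0 Z=0
-- IRQ taken; context saved, return-PC = 6 --
mismatch: R0: reported 0x28 vs actual 0x68

BAD = R0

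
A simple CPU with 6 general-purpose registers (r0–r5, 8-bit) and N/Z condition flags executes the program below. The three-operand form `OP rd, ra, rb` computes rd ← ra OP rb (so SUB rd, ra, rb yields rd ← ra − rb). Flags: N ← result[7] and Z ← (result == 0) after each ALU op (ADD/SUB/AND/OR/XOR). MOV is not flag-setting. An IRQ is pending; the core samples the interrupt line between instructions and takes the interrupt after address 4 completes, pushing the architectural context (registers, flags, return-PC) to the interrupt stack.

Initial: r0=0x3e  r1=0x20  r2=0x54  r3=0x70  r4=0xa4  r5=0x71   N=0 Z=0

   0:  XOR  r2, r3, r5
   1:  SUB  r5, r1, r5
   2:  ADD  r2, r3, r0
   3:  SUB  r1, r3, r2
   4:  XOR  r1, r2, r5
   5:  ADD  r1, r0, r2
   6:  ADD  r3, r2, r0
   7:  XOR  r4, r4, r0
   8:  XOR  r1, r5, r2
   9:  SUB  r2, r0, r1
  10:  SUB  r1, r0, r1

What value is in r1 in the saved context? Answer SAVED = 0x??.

SAVED = 0x01

after  0: r0=0x3e r1=0x20 r2=0x01 r3=0x70 r4=0xa4 r5=0x71  N=0 Z=0
after  1: r0=0x3e r1=0x20 r2=0x01 r3=0x70 r4=0xa4 r5=0xaf  N=1 Z=0
after  2: r0=0x3e r1=0x20 r2=0xae r3=0x70 r4=0xa4 r5=0xaf  N=1 Z=0
after  3: r0=0x3e r1=0xc2 r2=0xae r3=0x70 r4=0xa4 r5=0xaf  N=1 Z=0
after  4: r0=0x3e r1=0x01 r2=0xae r3=0x70 r4=0xa4 r5=0xaf  N=0 Z=0
-- IRQ taken; context saved, return-PC = 5 --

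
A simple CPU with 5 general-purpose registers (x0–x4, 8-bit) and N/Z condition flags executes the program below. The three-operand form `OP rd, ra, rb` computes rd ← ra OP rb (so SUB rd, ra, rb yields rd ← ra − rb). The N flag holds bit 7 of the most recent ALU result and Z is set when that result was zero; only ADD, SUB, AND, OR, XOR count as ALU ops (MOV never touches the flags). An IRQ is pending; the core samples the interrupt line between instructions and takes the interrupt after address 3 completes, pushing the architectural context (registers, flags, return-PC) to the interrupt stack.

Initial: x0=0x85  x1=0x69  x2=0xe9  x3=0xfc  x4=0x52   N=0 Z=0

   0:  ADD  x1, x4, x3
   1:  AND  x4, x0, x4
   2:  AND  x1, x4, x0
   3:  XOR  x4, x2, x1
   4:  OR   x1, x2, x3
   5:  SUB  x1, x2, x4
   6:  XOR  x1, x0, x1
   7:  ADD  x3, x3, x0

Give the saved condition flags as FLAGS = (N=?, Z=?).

after  0: x0=0x85 x1=0x4e x2=0xe9 x3=0xfc x4=0x52  N=0 Z=0
after  1: x0=0x85 x1=0x4e x2=0xe9 x3=0xfc x4=0x00  N=0 Z=1
after  2: x0=0x85 x1=0x00 x2=0xe9 x3=0xfc x4=0x00  N=0 Z=1
after  3: x0=0x85 x1=0x00 x2=0xe9 x3=0xfc x4=0xe9  N=1 Z=0
-- IRQ taken; context saved, return-PC = 4 --

FLAGS = (N=1, Z=0)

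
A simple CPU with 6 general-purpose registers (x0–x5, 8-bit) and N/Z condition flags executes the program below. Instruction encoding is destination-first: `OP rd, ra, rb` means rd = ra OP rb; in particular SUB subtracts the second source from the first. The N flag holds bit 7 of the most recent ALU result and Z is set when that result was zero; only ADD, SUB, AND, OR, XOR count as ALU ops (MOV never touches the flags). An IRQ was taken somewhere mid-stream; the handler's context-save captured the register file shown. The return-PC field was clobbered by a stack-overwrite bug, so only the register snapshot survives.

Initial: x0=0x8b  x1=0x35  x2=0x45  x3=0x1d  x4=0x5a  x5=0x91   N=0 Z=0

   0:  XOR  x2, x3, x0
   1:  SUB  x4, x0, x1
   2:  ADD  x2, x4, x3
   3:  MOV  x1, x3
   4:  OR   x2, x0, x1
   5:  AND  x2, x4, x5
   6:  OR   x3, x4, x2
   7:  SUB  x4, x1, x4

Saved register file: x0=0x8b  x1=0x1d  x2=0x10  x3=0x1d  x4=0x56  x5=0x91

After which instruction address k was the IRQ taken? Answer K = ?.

K = 5

after  0: x0=0x8b x1=0x35 x2=0x96 x3=0x1d x4=0x5a x5=0x91  N=1 Z=0
after  1: x0=0x8b x1=0x35 x2=0x96 x3=0x1d x4=0x56 x5=0x91  N=0 Z=0
after  2: x0=0x8b x1=0x35 x2=0x73 x3=0x1d x4=0x56 x5=0x91  N=0 Z=0
after  3: x0=0x8b x1=0x1d x2=0x73 x3=0x1d x4=0x56 x5=0x91  N=0 Z=0
after  4: x0=0x8b x1=0x1d x2=0x9f x3=0x1d x4=0x56 x5=0x91  N=1 Z=0
after  5: x0=0x8b x1=0x1d x2=0x10 x3=0x1d x4=0x56 x5=0x91  N=0 Z=0
-- IRQ taken; context saved, return-PC = 6 --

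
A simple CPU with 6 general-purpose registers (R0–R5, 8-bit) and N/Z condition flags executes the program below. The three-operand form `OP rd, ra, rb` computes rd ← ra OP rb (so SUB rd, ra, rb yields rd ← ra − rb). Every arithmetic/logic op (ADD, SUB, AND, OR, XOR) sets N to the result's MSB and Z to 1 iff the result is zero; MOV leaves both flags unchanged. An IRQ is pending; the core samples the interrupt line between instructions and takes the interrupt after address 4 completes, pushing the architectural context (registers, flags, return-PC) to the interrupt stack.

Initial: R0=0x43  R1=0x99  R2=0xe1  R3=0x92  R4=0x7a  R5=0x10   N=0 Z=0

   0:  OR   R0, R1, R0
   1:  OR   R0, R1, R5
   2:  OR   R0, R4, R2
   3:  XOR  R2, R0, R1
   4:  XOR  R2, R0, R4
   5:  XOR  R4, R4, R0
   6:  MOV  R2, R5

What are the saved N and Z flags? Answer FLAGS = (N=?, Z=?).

FLAGS = (N=1, Z=0)

after  0: R0=0xdb R1=0x99 R2=0xe1 R3=0x92 R4=0x7a R5=0x10  N=1 Z=0
after  1: R0=0x99 R1=0x99 R2=0xe1 R3=0x92 R4=0x7a R5=0x10  N=1 Z=0
after  2: R0=0xfb R1=0x99 R2=0xe1 R3=0x92 R4=0x7a R5=0x10  N=1 Z=0
after  3: R0=0xfb R1=0x99 R2=0x62 R3=0x92 R4=0x7a R5=0x10  N=0 Z=0
after  4: R0=0xfb R1=0x99 R2=0x81 R3=0x92 R4=0x7a R5=0x10  N=1 Z=0
-- IRQ taken; context saved, return-PC = 5 --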